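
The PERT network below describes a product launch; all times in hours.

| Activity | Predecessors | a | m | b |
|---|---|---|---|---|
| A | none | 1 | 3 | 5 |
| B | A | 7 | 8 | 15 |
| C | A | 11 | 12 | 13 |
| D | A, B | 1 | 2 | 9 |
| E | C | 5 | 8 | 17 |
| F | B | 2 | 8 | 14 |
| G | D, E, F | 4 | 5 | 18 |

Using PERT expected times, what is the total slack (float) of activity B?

te_A = (1 + 4·3 + 5)/6 = 18/6 = 3
te_B = (7 + 4·8 + 15)/6 = 54/6 = 9
te_C = (11 + 4·12 + 13)/6 = 72/6 = 12
te_D = (1 + 4·2 + 9)/6 = 18/6 = 3
te_E = (5 + 4·8 + 17)/6 = 54/6 = 9
te_F = (2 + 4·8 + 14)/6 = 48/6 = 8
te_G = (4 + 4·5 + 18)/6 = 42/6 = 7

Forward pass:
ES_A = 0; EF_A = 3
ES_B = 3; EF_B = 3+9 = 12
ES_C = 3; EF_C = 3+12 = 15
ES_D = max(EF_A=3, EF_B=12) = 12; EF_D = 12+3 = 15
ES_E = 15; EF_E = 15+9 = 24
ES_F = 12; EF_F = 12+8 = 20
ES_G = max(EF_D=15, EF_E=24, EF_F=20) = 24; EF_G = 24+7 = 31
Expected project duration μ = 31 hours. Critical path: A → C → E → G.

Backward pass:
LF_G = 31; LS_G = 31−7 = 24
LF_F = LS_G = 24; LS_F = 24−8 = 16
LF_E = LS_G = 24; LS_E = 24−9 = 15
LF_D = LS_G = 24; LS_D = 24−3 = 21
LF_C = LS_E = 15; LS_C = 15−12 = 3
LF_B = min(LS_D=21, LS_F=16) = 16; LS_B = 16−9 = 7
LF_A = min(LS_B=7, LS_C=3, LS_D=21) = 3; LS_A = 3−3 = 0
Slack_B = LS_B − ES_B = 7 − 3 = 4

4 hours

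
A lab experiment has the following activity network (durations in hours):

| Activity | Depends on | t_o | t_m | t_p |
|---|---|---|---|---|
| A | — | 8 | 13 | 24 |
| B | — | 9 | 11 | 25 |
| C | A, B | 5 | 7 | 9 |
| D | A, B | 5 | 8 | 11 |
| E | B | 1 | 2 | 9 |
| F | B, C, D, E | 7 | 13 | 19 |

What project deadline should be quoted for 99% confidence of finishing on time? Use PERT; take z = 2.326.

te_A = (8 + 4·13 + 24)/6 = 84/6 = 14; σ²_A = ((24−8)/6)² = 7.111
te_B = (9 + 4·11 + 25)/6 = 78/6 = 13; σ²_B = ((25−9)/6)² = 7.111
te_C = (5 + 4·7 + 9)/6 = 42/6 = 7; σ²_C = ((9−5)/6)² = 0.444
te_D = (5 + 4·8 + 11)/6 = 48/6 = 8; σ²_D = ((11−5)/6)² = 1.000
te_E = (1 + 4·2 + 9)/6 = 18/6 = 3; σ²_E = ((9−1)/6)² = 1.778
te_F = (7 + 4·13 + 19)/6 = 78/6 = 13; σ²_F = ((19−7)/6)² = 4.000

Forward pass:
ES_A = 0; EF_A = 14
ES_B = 0; EF_B = 13
ES_C = max(EF_A=14, EF_B=13) = 14; EF_C = 14+7 = 21
ES_D = max(EF_A=14, EF_B=13) = 14; EF_D = 14+8 = 22
ES_E = 13; EF_E = 13+3 = 16
ES_F = max(EF_B=13, EF_C=21, EF_D=22, EF_E=16) = 22; EF_F = 22+13 = 35
Expected project duration μ = 35 hours. Critical path: A → D → F.

Variance along critical path = 7.111 + 1.000 + 4.000 = 12.111; σ = 3.480 hours.
D = μ + z·σ = 35 + 2.326·3.480 = 43.1 hours

43.1 hours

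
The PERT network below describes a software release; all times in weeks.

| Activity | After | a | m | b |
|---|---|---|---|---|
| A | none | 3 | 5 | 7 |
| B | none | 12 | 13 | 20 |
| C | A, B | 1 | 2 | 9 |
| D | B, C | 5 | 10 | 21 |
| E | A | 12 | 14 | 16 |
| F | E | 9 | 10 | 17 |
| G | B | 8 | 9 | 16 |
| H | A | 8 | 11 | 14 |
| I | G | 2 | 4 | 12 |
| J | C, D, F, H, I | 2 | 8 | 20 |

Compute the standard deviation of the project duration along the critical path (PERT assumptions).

te_A = (3 + 4·5 + 7)/6 = 30/6 = 5; σ²_A = ((7−3)/6)² = 0.444
te_B = (12 + 4·13 + 20)/6 = 84/6 = 14; σ²_B = ((20−12)/6)² = 1.778
te_C = (1 + 4·2 + 9)/6 = 18/6 = 3; σ²_C = ((9−1)/6)² = 1.778
te_D = (5 + 4·10 + 21)/6 = 66/6 = 11; σ²_D = ((21−5)/6)² = 7.111
te_E = (12 + 4·14 + 16)/6 = 84/6 = 14; σ²_E = ((16−12)/6)² = 0.444
te_F = (9 + 4·10 + 17)/6 = 66/6 = 11; σ²_F = ((17−9)/6)² = 1.778
te_G = (8 + 4·9 + 16)/6 = 60/6 = 10; σ²_G = ((16−8)/6)² = 1.778
te_H = (8 + 4·11 + 14)/6 = 66/6 = 11; σ²_H = ((14−8)/6)² = 1.000
te_I = (2 + 4·4 + 12)/6 = 30/6 = 5; σ²_I = ((12−2)/6)² = 2.778
te_J = (2 + 4·8 + 20)/6 = 54/6 = 9; σ²_J = ((20−2)/6)² = 9.000

Forward pass:
ES_A = 0; EF_A = 5
ES_B = 0; EF_B = 14
ES_C = max(EF_A=5, EF_B=14) = 14; EF_C = 14+3 = 17
ES_D = max(EF_B=14, EF_C=17) = 17; EF_D = 17+11 = 28
ES_E = 5; EF_E = 5+14 = 19
ES_F = 19; EF_F = 19+11 = 30
ES_G = 14; EF_G = 14+10 = 24
ES_H = 5; EF_H = 5+11 = 16
ES_I = 24; EF_I = 24+5 = 29
ES_J = max(EF_C=17, EF_D=28, EF_F=30, EF_H=16, EF_I=29) = 30; EF_J = 30+9 = 39
Expected project duration μ = 39 weeks. Critical path: A → E → F → J.

Variance along critical path = 0.444 + 0.444 + 1.778 + 9.000 = 11.667
σ = √11.667 = 3.416 weeks

3.42 weeks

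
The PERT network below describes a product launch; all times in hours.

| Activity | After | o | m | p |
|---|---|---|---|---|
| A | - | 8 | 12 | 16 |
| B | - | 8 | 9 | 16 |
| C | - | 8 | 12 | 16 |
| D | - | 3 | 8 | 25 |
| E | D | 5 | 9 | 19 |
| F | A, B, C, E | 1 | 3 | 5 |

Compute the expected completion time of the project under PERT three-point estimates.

te_A = (8 + 4·12 + 16)/6 = 72/6 = 12
te_B = (8 + 4·9 + 16)/6 = 60/6 = 10
te_C = (8 + 4·12 + 16)/6 = 72/6 = 12
te_D = (3 + 4·8 + 25)/6 = 60/6 = 10
te_E = (5 + 4·9 + 19)/6 = 60/6 = 10
te_F = (1 + 4·3 + 5)/6 = 18/6 = 3

Forward pass:
ES_A = 0; EF_A = 12
ES_B = 0; EF_B = 10
ES_C = 0; EF_C = 12
ES_D = 0; EF_D = 10
ES_E = 10; EF_E = 10+10 = 20
ES_F = max(EF_A=12, EF_B=10, EF_C=12, EF_E=20) = 20; EF_F = 20+3 = 23
Expected project duration μ = 23 hours. Critical path: D → E → F.

23 hours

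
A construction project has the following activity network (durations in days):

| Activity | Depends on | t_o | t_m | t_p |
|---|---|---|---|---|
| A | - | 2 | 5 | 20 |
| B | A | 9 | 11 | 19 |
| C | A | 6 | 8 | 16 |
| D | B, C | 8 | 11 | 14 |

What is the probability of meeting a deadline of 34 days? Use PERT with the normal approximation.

te_A = (2 + 4·5 + 20)/6 = 42/6 = 7; σ²_A = ((20−2)/6)² = 9.000
te_B = (9 + 4·11 + 19)/6 = 72/6 = 12; σ²_B = ((19−9)/6)² = 2.778
te_C = (6 + 4·8 + 16)/6 = 54/6 = 9; σ²_C = ((16−6)/6)² = 2.778
te_D = (8 + 4·11 + 14)/6 = 66/6 = 11; σ²_D = ((14−8)/6)² = 1.000

Forward pass:
ES_A = 0; EF_A = 7
ES_B = 7; EF_B = 7+12 = 19
ES_C = 7; EF_C = 7+9 = 16
ES_D = max(EF_B=19, EF_C=16) = 19; EF_D = 19+11 = 30
Expected project duration μ = 30 days. Critical path: A → B → D.

Variance along critical path = 9.000 + 2.778 + 1.000 = 12.778; σ = √12.778 = 3.575 days.
Z = (34 − 30) / 3.575 = 1.119
P(T ≤ 34) = Φ(1.119) ≈ 0.868

0.868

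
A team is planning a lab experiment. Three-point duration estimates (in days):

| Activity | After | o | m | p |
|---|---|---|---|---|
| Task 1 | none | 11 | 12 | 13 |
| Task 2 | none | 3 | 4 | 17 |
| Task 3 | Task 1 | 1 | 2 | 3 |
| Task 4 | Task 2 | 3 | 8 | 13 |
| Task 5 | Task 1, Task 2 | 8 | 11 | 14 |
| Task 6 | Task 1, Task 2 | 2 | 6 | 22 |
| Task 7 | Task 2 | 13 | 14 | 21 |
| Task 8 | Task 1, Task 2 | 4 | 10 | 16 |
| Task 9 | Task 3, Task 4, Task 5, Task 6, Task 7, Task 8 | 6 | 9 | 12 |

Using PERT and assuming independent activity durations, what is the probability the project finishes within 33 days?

te_Task 1 = (11 + 4·12 + 13)/6 = 72/6 = 12; σ²_Task 1 = ((13−11)/6)² = 0.111
te_Task 2 = (3 + 4·4 + 17)/6 = 36/6 = 6; σ²_Task 2 = ((17−3)/6)² = 5.444
te_Task 3 = (1 + 4·2 + 3)/6 = 12/6 = 2; σ²_Task 3 = ((3−1)/6)² = 0.111
te_Task 4 = (3 + 4·8 + 13)/6 = 48/6 = 8; σ²_Task 4 = ((13−3)/6)² = 2.778
te_Task 5 = (8 + 4·11 + 14)/6 = 66/6 = 11; σ²_Task 5 = ((14−8)/6)² = 1.000
te_Task 6 = (2 + 4·6 + 22)/6 = 48/6 = 8; σ²_Task 6 = ((22−2)/6)² = 11.111
te_Task 7 = (13 + 4·14 + 21)/6 = 90/6 = 15; σ²_Task 7 = ((21−13)/6)² = 1.778
te_Task 8 = (4 + 4·10 + 16)/6 = 60/6 = 10; σ²_Task 8 = ((16−4)/6)² = 4.000
te_Task 9 = (6 + 4·9 + 12)/6 = 54/6 = 9; σ²_Task 9 = ((12−6)/6)² = 1.000

Forward pass:
ES_Task 1 = 0; EF_Task 1 = 12
ES_Task 2 = 0; EF_Task 2 = 6
ES_Task 3 = 12; EF_Task 3 = 12+2 = 14
ES_Task 4 = 6; EF_Task 4 = 6+8 = 14
ES_Task 5 = max(EF_Task 1=12, EF_Task 2=6) = 12; EF_Task 5 = 12+11 = 23
ES_Task 6 = max(EF_Task 1=12, EF_Task 2=6) = 12; EF_Task 6 = 12+8 = 20
ES_Task 7 = 6; EF_Task 7 = 6+15 = 21
ES_Task 8 = max(EF_Task 1=12, EF_Task 2=6) = 12; EF_Task 8 = 12+10 = 22
ES_Task 9 = max(EF_Task 3=14, EF_Task 4=14, EF_Task 5=23, EF_Task 6=20, EF_Task 7=21, EF_Task 8=22) = 23; EF_Task 9 = 23+9 = 32
Expected project duration μ = 32 days. Critical path: Task 1 → Task 5 → Task 9.

Variance along critical path = 0.111 + 1.000 + 1.000 = 2.111; σ = √2.111 = 1.453 days.
Z = (33 − 32) / 1.453 = 0.688
P(T ≤ 33) = Φ(0.688) ≈ 0.754

0.754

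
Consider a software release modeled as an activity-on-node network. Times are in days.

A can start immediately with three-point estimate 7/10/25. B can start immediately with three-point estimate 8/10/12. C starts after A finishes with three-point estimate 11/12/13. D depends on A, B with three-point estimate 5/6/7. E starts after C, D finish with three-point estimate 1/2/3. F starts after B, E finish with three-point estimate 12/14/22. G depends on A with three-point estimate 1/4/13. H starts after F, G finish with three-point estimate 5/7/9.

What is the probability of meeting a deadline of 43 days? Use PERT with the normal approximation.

te_A = (7 + 4·10 + 25)/6 = 72/6 = 12; σ²_A = ((25−7)/6)² = 9.000
te_B = (8 + 4·10 + 12)/6 = 60/6 = 10; σ²_B = ((12−8)/6)² = 0.444
te_C = (11 + 4·12 + 13)/6 = 72/6 = 12; σ²_C = ((13−11)/6)² = 0.111
te_D = (5 + 4·6 + 7)/6 = 36/6 = 6; σ²_D = ((7−5)/6)² = 0.111
te_E = (1 + 4·2 + 3)/6 = 12/6 = 2; σ²_E = ((3−1)/6)² = 0.111
te_F = (12 + 4·14 + 22)/6 = 90/6 = 15; σ²_F = ((22−12)/6)² = 2.778
te_G = (1 + 4·4 + 13)/6 = 30/6 = 5; σ²_G = ((13−1)/6)² = 4.000
te_H = (5 + 4·7 + 9)/6 = 42/6 = 7; σ²_H = ((9−5)/6)² = 0.444

Forward pass:
ES_A = 0; EF_A = 12
ES_B = 0; EF_B = 10
ES_C = 12; EF_C = 12+12 = 24
ES_D = max(EF_A=12, EF_B=10) = 12; EF_D = 12+6 = 18
ES_E = max(EF_C=24, EF_D=18) = 24; EF_E = 24+2 = 26
ES_F = max(EF_B=10, EF_E=26) = 26; EF_F = 26+15 = 41
ES_G = 12; EF_G = 12+5 = 17
ES_H = max(EF_F=41, EF_G=17) = 41; EF_H = 41+7 = 48
Expected project duration μ = 48 days. Critical path: A → C → E → F → H.

Variance along critical path = 9.000 + 0.111 + 0.111 + 2.778 + 0.444 = 12.444; σ = √12.444 = 3.528 days.
Z = (43 − 48) / 3.528 = -1.417
P(T ≤ 43) = Φ(-1.417) ≈ 0.078

0.078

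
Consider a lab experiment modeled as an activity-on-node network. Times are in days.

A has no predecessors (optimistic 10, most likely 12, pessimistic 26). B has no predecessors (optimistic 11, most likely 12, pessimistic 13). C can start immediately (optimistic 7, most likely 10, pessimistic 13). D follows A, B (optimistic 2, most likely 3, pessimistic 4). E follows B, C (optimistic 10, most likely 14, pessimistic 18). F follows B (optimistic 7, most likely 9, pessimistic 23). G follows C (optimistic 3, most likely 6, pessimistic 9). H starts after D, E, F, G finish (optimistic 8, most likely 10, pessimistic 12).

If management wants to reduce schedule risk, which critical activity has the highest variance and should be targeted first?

E

te_A = (10 + 4·12 + 26)/6 = 84/6 = 14; σ²_A = ((26−10)/6)² = 7.111
te_B = (11 + 4·12 + 13)/6 = 72/6 = 12; σ²_B = ((13−11)/6)² = 0.111
te_C = (7 + 4·10 + 13)/6 = 60/6 = 10; σ²_C = ((13−7)/6)² = 1.000
te_D = (2 + 4·3 + 4)/6 = 18/6 = 3; σ²_D = ((4−2)/6)² = 0.111
te_E = (10 + 4·14 + 18)/6 = 84/6 = 14; σ²_E = ((18−10)/6)² = 1.778
te_F = (7 + 4·9 + 23)/6 = 66/6 = 11; σ²_F = ((23−7)/6)² = 7.111
te_G = (3 + 4·6 + 9)/6 = 36/6 = 6; σ²_G = ((9−3)/6)² = 1.000
te_H = (8 + 4·10 + 12)/6 = 60/6 = 10; σ²_H = ((12−8)/6)² = 0.444

Forward pass:
ES_A = 0; EF_A = 14
ES_B = 0; EF_B = 12
ES_C = 0; EF_C = 10
ES_D = max(EF_A=14, EF_B=12) = 14; EF_D = 14+3 = 17
ES_E = max(EF_B=12, EF_C=10) = 12; EF_E = 12+14 = 26
ES_F = 12; EF_F = 12+11 = 23
ES_G = 10; EF_G = 10+6 = 16
ES_H = max(EF_D=17, EF_E=26, EF_F=23, EF_G=16) = 26; EF_H = 26+10 = 36
Expected project duration μ = 36 days. Critical path: B → E → H.

Variances on critical path: σ²_B=0.111, σ²_E=1.778, σ²_H=0.444.
Largest is σ²_E = 1.778.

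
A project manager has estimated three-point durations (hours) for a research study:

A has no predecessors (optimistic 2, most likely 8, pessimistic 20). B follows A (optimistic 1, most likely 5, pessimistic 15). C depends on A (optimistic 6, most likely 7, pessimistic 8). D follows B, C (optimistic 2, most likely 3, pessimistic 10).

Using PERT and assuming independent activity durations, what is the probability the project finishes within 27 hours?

te_A = (2 + 4·8 + 20)/6 = 54/6 = 9; σ²_A = ((20−2)/6)² = 9.000
te_B = (1 + 4·5 + 15)/6 = 36/6 = 6; σ²_B = ((15−1)/6)² = 5.444
te_C = (6 + 4·7 + 8)/6 = 42/6 = 7; σ²_C = ((8−6)/6)² = 0.111
te_D = (2 + 4·3 + 10)/6 = 24/6 = 4; σ²_D = ((10−2)/6)² = 1.778

Forward pass:
ES_A = 0; EF_A = 9
ES_B = 9; EF_B = 9+6 = 15
ES_C = 9; EF_C = 9+7 = 16
ES_D = max(EF_B=15, EF_C=16) = 16; EF_D = 16+4 = 20
Expected project duration μ = 20 hours. Critical path: A → C → D.

Variance along critical path = 9.000 + 0.111 + 1.778 = 10.889; σ = √10.889 = 3.300 hours.
Z = (27 − 20) / 3.300 = 2.121
P(T ≤ 27) = Φ(2.121) ≈ 0.983

0.983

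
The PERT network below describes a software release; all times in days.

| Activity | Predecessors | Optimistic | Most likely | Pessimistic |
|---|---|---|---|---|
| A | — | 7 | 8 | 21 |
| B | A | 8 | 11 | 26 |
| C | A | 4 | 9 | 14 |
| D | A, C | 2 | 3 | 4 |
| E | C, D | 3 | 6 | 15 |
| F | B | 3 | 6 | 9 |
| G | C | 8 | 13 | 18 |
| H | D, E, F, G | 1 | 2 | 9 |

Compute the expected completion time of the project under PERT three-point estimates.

35 days

te_A = (7 + 4·8 + 21)/6 = 60/6 = 10
te_B = (8 + 4·11 + 26)/6 = 78/6 = 13
te_C = (4 + 4·9 + 14)/6 = 54/6 = 9
te_D = (2 + 4·3 + 4)/6 = 18/6 = 3
te_E = (3 + 4·6 + 15)/6 = 42/6 = 7
te_F = (3 + 4·6 + 9)/6 = 36/6 = 6
te_G = (8 + 4·13 + 18)/6 = 78/6 = 13
te_H = (1 + 4·2 + 9)/6 = 18/6 = 3

Forward pass:
ES_A = 0; EF_A = 10
ES_B = 10; EF_B = 10+13 = 23
ES_C = 10; EF_C = 10+9 = 19
ES_D = max(EF_A=10, EF_C=19) = 19; EF_D = 19+3 = 22
ES_E = max(EF_C=19, EF_D=22) = 22; EF_E = 22+7 = 29
ES_F = 23; EF_F = 23+6 = 29
ES_G = 19; EF_G = 19+13 = 32
ES_H = max(EF_D=22, EF_E=29, EF_F=29, EF_G=32) = 32; EF_H = 32+3 = 35
Expected project duration μ = 35 days. Critical path: A → C → G → H.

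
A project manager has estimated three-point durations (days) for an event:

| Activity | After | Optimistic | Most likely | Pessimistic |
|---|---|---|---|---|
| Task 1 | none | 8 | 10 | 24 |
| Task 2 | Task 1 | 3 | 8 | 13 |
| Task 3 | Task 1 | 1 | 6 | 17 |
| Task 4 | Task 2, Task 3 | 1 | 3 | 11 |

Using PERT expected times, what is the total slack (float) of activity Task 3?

te_Task 1 = (8 + 4·10 + 24)/6 = 72/6 = 12
te_Task 2 = (3 + 4·8 + 13)/6 = 48/6 = 8
te_Task 3 = (1 + 4·6 + 17)/6 = 42/6 = 7
te_Task 4 = (1 + 4·3 + 11)/6 = 24/6 = 4

Forward pass:
ES_Task 1 = 0; EF_Task 1 = 12
ES_Task 2 = 12; EF_Task 2 = 12+8 = 20
ES_Task 3 = 12; EF_Task 3 = 12+7 = 19
ES_Task 4 = max(EF_Task 2=20, EF_Task 3=19) = 20; EF_Task 4 = 20+4 = 24
Expected project duration μ = 24 days. Critical path: Task 1 → Task 2 → Task 4.

Backward pass:
LF_Task 4 = 24; LS_Task 4 = 24−4 = 20
LF_Task 3 = LS_Task 4 = 20; LS_Task 3 = 20−7 = 13
LF_Task 2 = LS_Task 4 = 20; LS_Task 2 = 20−8 = 12
LF_Task 1 = min(LS_Task 2=12, LS_Task 3=13) = 12; LS_Task 1 = 12−12 = 0
Slack_Task 3 = LS_Task 3 − ES_Task 3 = 13 − 12 = 1

1 days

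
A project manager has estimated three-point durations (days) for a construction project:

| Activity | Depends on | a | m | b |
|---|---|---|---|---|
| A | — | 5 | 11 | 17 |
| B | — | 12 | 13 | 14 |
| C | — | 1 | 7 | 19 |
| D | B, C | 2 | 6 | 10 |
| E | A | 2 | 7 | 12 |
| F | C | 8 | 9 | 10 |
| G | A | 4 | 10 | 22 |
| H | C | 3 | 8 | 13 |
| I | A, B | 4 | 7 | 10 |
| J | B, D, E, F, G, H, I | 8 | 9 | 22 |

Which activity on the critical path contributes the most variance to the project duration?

G

te_A = (5 + 4·11 + 17)/6 = 66/6 = 11; σ²_A = ((17−5)/6)² = 4.000
te_B = (12 + 4·13 + 14)/6 = 78/6 = 13; σ²_B = ((14−12)/6)² = 0.111
te_C = (1 + 4·7 + 19)/6 = 48/6 = 8; σ²_C = ((19−1)/6)² = 9.000
te_D = (2 + 4·6 + 10)/6 = 36/6 = 6; σ²_D = ((10−2)/6)² = 1.778
te_E = (2 + 4·7 + 12)/6 = 42/6 = 7; σ²_E = ((12−2)/6)² = 2.778
te_F = (8 + 4·9 + 10)/6 = 54/6 = 9; σ²_F = ((10−8)/6)² = 0.111
te_G = (4 + 4·10 + 22)/6 = 66/6 = 11; σ²_G = ((22−4)/6)² = 9.000
te_H = (3 + 4·8 + 13)/6 = 48/6 = 8; σ²_H = ((13−3)/6)² = 2.778
te_I = (4 + 4·7 + 10)/6 = 42/6 = 7; σ²_I = ((10−4)/6)² = 1.000
te_J = (8 + 4·9 + 22)/6 = 66/6 = 11; σ²_J = ((22−8)/6)² = 5.444

Forward pass:
ES_A = 0; EF_A = 11
ES_B = 0; EF_B = 13
ES_C = 0; EF_C = 8
ES_D = max(EF_B=13, EF_C=8) = 13; EF_D = 13+6 = 19
ES_E = 11; EF_E = 11+7 = 18
ES_F = 8; EF_F = 8+9 = 17
ES_G = 11; EF_G = 11+11 = 22
ES_H = 8; EF_H = 8+8 = 16
ES_I = max(EF_A=11, EF_B=13) = 13; EF_I = 13+7 = 20
ES_J = max(EF_B=13, EF_D=19, EF_E=18, EF_F=17, EF_G=22, EF_H=16, EF_I=20) = 22; EF_J = 22+11 = 33
Expected project duration μ = 33 days. Critical path: A → G → J.

Variances on critical path: σ²_A=4.000, σ²_G=9.000, σ²_J=5.444.
Largest is σ²_G = 9.000.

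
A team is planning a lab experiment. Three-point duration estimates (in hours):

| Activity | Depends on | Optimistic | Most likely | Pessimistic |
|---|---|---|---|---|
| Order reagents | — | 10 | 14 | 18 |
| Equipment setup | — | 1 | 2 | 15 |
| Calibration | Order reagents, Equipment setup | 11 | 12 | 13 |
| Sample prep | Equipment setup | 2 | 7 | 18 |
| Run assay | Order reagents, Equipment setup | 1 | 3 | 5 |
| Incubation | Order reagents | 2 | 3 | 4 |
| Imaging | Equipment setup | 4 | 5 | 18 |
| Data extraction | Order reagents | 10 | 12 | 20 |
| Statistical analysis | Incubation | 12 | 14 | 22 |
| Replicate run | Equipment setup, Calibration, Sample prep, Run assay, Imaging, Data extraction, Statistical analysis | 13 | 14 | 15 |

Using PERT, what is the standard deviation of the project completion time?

2.19 hours

te_Order reagents = (10 + 4·14 + 18)/6 = 84/6 = 14; σ²_Order reagents = ((18−10)/6)² = 1.778
te_Equipment setup = (1 + 4·2 + 15)/6 = 24/6 = 4; σ²_Equipment setup = ((15−1)/6)² = 5.444
te_Calibration = (11 + 4·12 + 13)/6 = 72/6 = 12; σ²_Calibration = ((13−11)/6)² = 0.111
te_Sample prep = (2 + 4·7 + 18)/6 = 48/6 = 8; σ²_Sample prep = ((18−2)/6)² = 7.111
te_Run assay = (1 + 4·3 + 5)/6 = 18/6 = 3; σ²_Run assay = ((5−1)/6)² = 0.444
te_Incubation = (2 + 4·3 + 4)/6 = 18/6 = 3; σ²_Incubation = ((4−2)/6)² = 0.111
te_Imaging = (4 + 4·5 + 18)/6 = 42/6 = 7; σ²_Imaging = ((18−4)/6)² = 5.444
te_Data extraction = (10 + 4·12 + 20)/6 = 78/6 = 13; σ²_Data extraction = ((20−10)/6)² = 2.778
te_Statistical analysis = (12 + 4·14 + 22)/6 = 90/6 = 15; σ²_Statistical analysis = ((22−12)/6)² = 2.778
te_Replicate run = (13 + 4·14 + 15)/6 = 84/6 = 14; σ²_Replicate run = ((15−13)/6)² = 0.111

Forward pass:
ES_Order reagents = 0; EF_Order reagents = 14
ES_Equipment setup = 0; EF_Equipment setup = 4
ES_Calibration = max(EF_Order reagents=14, EF_Equipment setup=4) = 14; EF_Calibration = 14+12 = 26
ES_Sample prep = 4; EF_Sample prep = 4+8 = 12
ES_Run assay = max(EF_Order reagents=14, EF_Equipment setup=4) = 14; EF_Run assay = 14+3 = 17
ES_Incubation = 14; EF_Incubation = 14+3 = 17
ES_Imaging = 4; EF_Imaging = 4+7 = 11
ES_Data extraction = 14; EF_Data extraction = 14+13 = 27
ES_Statistical analysis = 17; EF_Statistical analysis = 17+15 = 32
ES_Replicate run = max(EF_Equipment setup=4, EF_Calibration=26, EF_Sample prep=12, EF_Run assay=17, EF_Imaging=11, EF_Data extraction=27, EF_Statistical analysis=32) = 32; EF_Replicate run = 32+14 = 46
Expected project duration μ = 46 hours. Critical path: Order reagents → Incubation → Statistical analysis → Replicate run.

Variance along critical path = 1.778 + 0.111 + 2.778 + 0.111 = 4.778
σ = √4.778 = 2.186 hours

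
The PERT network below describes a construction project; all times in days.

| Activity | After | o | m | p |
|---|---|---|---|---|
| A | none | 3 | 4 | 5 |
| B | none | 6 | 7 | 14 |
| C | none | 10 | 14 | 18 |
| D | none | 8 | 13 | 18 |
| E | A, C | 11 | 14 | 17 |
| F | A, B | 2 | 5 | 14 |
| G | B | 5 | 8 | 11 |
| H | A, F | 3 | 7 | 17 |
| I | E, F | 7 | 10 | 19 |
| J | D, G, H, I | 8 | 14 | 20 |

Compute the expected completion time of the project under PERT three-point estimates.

53 days

te_A = (3 + 4·4 + 5)/6 = 24/6 = 4
te_B = (6 + 4·7 + 14)/6 = 48/6 = 8
te_C = (10 + 4·14 + 18)/6 = 84/6 = 14
te_D = (8 + 4·13 + 18)/6 = 78/6 = 13
te_E = (11 + 4·14 + 17)/6 = 84/6 = 14
te_F = (2 + 4·5 + 14)/6 = 36/6 = 6
te_G = (5 + 4·8 + 11)/6 = 48/6 = 8
te_H = (3 + 4·7 + 17)/6 = 48/6 = 8
te_I = (7 + 4·10 + 19)/6 = 66/6 = 11
te_J = (8 + 4·14 + 20)/6 = 84/6 = 14

Forward pass:
ES_A = 0; EF_A = 4
ES_B = 0; EF_B = 8
ES_C = 0; EF_C = 14
ES_D = 0; EF_D = 13
ES_E = max(EF_A=4, EF_C=14) = 14; EF_E = 14+14 = 28
ES_F = max(EF_A=4, EF_B=8) = 8; EF_F = 8+6 = 14
ES_G = 8; EF_G = 8+8 = 16
ES_H = max(EF_A=4, EF_F=14) = 14; EF_H = 14+8 = 22
ES_I = max(EF_E=28, EF_F=14) = 28; EF_I = 28+11 = 39
ES_J = max(EF_D=13, EF_G=16, EF_H=22, EF_I=39) = 39; EF_J = 39+14 = 53
Expected project duration μ = 53 days. Critical path: C → E → I → J.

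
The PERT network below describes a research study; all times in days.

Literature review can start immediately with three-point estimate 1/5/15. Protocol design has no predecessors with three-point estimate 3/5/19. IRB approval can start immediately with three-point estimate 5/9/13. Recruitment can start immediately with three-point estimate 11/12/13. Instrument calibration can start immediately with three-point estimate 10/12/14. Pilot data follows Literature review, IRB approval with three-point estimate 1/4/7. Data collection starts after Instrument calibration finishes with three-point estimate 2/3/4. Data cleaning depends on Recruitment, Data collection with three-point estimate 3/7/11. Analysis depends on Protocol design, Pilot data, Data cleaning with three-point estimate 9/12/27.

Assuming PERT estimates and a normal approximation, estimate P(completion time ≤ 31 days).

0.069

te_Literature review = (1 + 4·5 + 15)/6 = 36/6 = 6; σ²_Literature review = ((15−1)/6)² = 5.444
te_Protocol design = (3 + 4·5 + 19)/6 = 42/6 = 7; σ²_Protocol design = ((19−3)/6)² = 7.111
te_IRB approval = (5 + 4·9 + 13)/6 = 54/6 = 9; σ²_IRB approval = ((13−5)/6)² = 1.778
te_Recruitment = (11 + 4·12 + 13)/6 = 72/6 = 12; σ²_Recruitment = ((13−11)/6)² = 0.111
te_Instrument calibration = (10 + 4·12 + 14)/6 = 72/6 = 12; σ²_Instrument calibration = ((14−10)/6)² = 0.444
te_Pilot data = (1 + 4·4 + 7)/6 = 24/6 = 4; σ²_Pilot data = ((7−1)/6)² = 1.000
te_Data collection = (2 + 4·3 + 4)/6 = 18/6 = 3; σ²_Data collection = ((4−2)/6)² = 0.111
te_Data cleaning = (3 + 4·7 + 11)/6 = 42/6 = 7; σ²_Data cleaning = ((11−3)/6)² = 1.778
te_Analysis = (9 + 4·12 + 27)/6 = 84/6 = 14; σ²_Analysis = ((27−9)/6)² = 9.000

Forward pass:
ES_Literature review = 0; EF_Literature review = 6
ES_Protocol design = 0; EF_Protocol design = 7
ES_IRB approval = 0; EF_IRB approval = 9
ES_Recruitment = 0; EF_Recruitment = 12
ES_Instrument calibration = 0; EF_Instrument calibration = 12
ES_Pilot data = max(EF_Literature review=6, EF_IRB approval=9) = 9; EF_Pilot data = 9+4 = 13
ES_Data collection = 12; EF_Data collection = 12+3 = 15
ES_Data cleaning = max(EF_Recruitment=12, EF_Data collection=15) = 15; EF_Data cleaning = 15+7 = 22
ES_Analysis = max(EF_Protocol design=7, EF_Pilot data=13, EF_Data cleaning=22) = 22; EF_Analysis = 22+14 = 36
Expected project duration μ = 36 days. Critical path: Instrument calibration → Data collection → Data cleaning → Analysis.

Variance along critical path = 0.444 + 0.111 + 1.778 + 9.000 = 11.333; σ = √11.333 = 3.367 days.
Z = (31 − 36) / 3.367 = -1.485
P(T ≤ 31) = Φ(-1.485) ≈ 0.069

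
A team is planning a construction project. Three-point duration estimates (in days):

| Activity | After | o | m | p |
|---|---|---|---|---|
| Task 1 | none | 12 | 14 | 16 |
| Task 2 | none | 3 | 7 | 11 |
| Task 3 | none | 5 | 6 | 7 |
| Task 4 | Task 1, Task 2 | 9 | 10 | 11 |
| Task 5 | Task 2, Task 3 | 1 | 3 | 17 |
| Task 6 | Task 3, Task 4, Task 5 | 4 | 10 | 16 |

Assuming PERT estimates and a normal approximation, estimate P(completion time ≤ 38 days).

0.970

te_Task 1 = (12 + 4·14 + 16)/6 = 84/6 = 14; σ²_Task 1 = ((16−12)/6)² = 0.444
te_Task 2 = (3 + 4·7 + 11)/6 = 42/6 = 7; σ²_Task 2 = ((11−3)/6)² = 1.778
te_Task 3 = (5 + 4·6 + 7)/6 = 36/6 = 6; σ²_Task 3 = ((7−5)/6)² = 0.111
te_Task 4 = (9 + 4·10 + 11)/6 = 60/6 = 10; σ²_Task 4 = ((11−9)/6)² = 0.111
te_Task 5 = (1 + 4·3 + 17)/6 = 30/6 = 5; σ²_Task 5 = ((17−1)/6)² = 7.111
te_Task 6 = (4 + 4·10 + 16)/6 = 60/6 = 10; σ²_Task 6 = ((16−4)/6)² = 4.000

Forward pass:
ES_Task 1 = 0; EF_Task 1 = 14
ES_Task 2 = 0; EF_Task 2 = 7
ES_Task 3 = 0; EF_Task 3 = 6
ES_Task 4 = max(EF_Task 1=14, EF_Task 2=7) = 14; EF_Task 4 = 14+10 = 24
ES_Task 5 = max(EF_Task 2=7, EF_Task 3=6) = 7; EF_Task 5 = 7+5 = 12
ES_Task 6 = max(EF_Task 3=6, EF_Task 4=24, EF_Task 5=12) = 24; EF_Task 6 = 24+10 = 34
Expected project duration μ = 34 days. Critical path: Task 1 → Task 4 → Task 6.

Variance along critical path = 0.444 + 0.111 + 4.000 = 4.556; σ = √4.556 = 2.134 days.
Z = (38 − 34) / 2.134 = 1.874
P(T ≤ 38) = Φ(1.874) ≈ 0.970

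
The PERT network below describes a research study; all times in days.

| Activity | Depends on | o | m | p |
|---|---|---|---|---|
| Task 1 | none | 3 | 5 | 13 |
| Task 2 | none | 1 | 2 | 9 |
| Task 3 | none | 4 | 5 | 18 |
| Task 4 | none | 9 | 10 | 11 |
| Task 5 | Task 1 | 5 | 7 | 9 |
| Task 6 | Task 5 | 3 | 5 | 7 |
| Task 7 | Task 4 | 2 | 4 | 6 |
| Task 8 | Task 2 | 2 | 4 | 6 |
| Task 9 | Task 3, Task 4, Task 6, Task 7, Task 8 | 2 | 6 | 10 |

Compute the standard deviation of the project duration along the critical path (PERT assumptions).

2.33 days

te_Task 1 = (3 + 4·5 + 13)/6 = 36/6 = 6; σ²_Task 1 = ((13−3)/6)² = 2.778
te_Task 2 = (1 + 4·2 + 9)/6 = 18/6 = 3; σ²_Task 2 = ((9−1)/6)² = 1.778
te_Task 3 = (4 + 4·5 + 18)/6 = 42/6 = 7; σ²_Task 3 = ((18−4)/6)² = 5.444
te_Task 4 = (9 + 4·10 + 11)/6 = 60/6 = 10; σ²_Task 4 = ((11−9)/6)² = 0.111
te_Task 5 = (5 + 4·7 + 9)/6 = 42/6 = 7; σ²_Task 5 = ((9−5)/6)² = 0.444
te_Task 6 = (3 + 4·5 + 7)/6 = 30/6 = 5; σ²_Task 6 = ((7−3)/6)² = 0.444
te_Task 7 = (2 + 4·4 + 6)/6 = 24/6 = 4; σ²_Task 7 = ((6−2)/6)² = 0.444
te_Task 8 = (2 + 4·4 + 6)/6 = 24/6 = 4; σ²_Task 8 = ((6−2)/6)² = 0.444
te_Task 9 = (2 + 4·6 + 10)/6 = 36/6 = 6; σ²_Task 9 = ((10−2)/6)² = 1.778

Forward pass:
ES_Task 1 = 0; EF_Task 1 = 6
ES_Task 2 = 0; EF_Task 2 = 3
ES_Task 3 = 0; EF_Task 3 = 7
ES_Task 4 = 0; EF_Task 4 = 10
ES_Task 5 = 6; EF_Task 5 = 6+7 = 13
ES_Task 6 = 13; EF_Task 6 = 13+5 = 18
ES_Task 7 = 10; EF_Task 7 = 10+4 = 14
ES_Task 8 = 3; EF_Task 8 = 3+4 = 7
ES_Task 9 = max(EF_Task 3=7, EF_Task 4=10, EF_Task 6=18, EF_Task 7=14, EF_Task 8=7) = 18; EF_Task 9 = 18+6 = 24
Expected project duration μ = 24 days. Critical path: Task 1 → Task 5 → Task 6 → Task 9.

Variance along critical path = 2.778 + 0.444 + 0.444 + 1.778 = 5.444
σ = √5.444 = 2.333 days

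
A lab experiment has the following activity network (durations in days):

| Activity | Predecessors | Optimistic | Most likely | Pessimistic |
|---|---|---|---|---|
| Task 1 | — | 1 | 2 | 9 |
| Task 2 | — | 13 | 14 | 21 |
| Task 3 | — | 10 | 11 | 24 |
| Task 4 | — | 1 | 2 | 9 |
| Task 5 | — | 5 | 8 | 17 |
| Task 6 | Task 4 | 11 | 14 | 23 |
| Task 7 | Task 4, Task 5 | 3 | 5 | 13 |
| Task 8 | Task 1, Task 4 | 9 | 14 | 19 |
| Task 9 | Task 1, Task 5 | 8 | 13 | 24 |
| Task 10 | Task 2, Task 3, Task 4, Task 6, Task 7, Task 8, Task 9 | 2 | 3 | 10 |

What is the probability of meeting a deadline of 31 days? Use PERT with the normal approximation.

te_Task 1 = (1 + 4·2 + 9)/6 = 18/6 = 3; σ²_Task 1 = ((9−1)/6)² = 1.778
te_Task 2 = (13 + 4·14 + 21)/6 = 90/6 = 15; σ²_Task 2 = ((21−13)/6)² = 1.778
te_Task 3 = (10 + 4·11 + 24)/6 = 78/6 = 13; σ²_Task 3 = ((24−10)/6)² = 5.444
te_Task 4 = (1 + 4·2 + 9)/6 = 18/6 = 3; σ²_Task 4 = ((9−1)/6)² = 1.778
te_Task 5 = (5 + 4·8 + 17)/6 = 54/6 = 9; σ²_Task 5 = ((17−5)/6)² = 4.000
te_Task 6 = (11 + 4·14 + 23)/6 = 90/6 = 15; σ²_Task 6 = ((23−11)/6)² = 4.000
te_Task 7 = (3 + 4·5 + 13)/6 = 36/6 = 6; σ²_Task 7 = ((13−3)/6)² = 2.778
te_Task 8 = (9 + 4·14 + 19)/6 = 84/6 = 14; σ²_Task 8 = ((19−9)/6)² = 2.778
te_Task 9 = (8 + 4·13 + 24)/6 = 84/6 = 14; σ²_Task 9 = ((24−8)/6)² = 7.111
te_Task 10 = (2 + 4·3 + 10)/6 = 24/6 = 4; σ²_Task 10 = ((10−2)/6)² = 1.778

Forward pass:
ES_Task 1 = 0; EF_Task 1 = 3
ES_Task 2 = 0; EF_Task 2 = 15
ES_Task 3 = 0; EF_Task 3 = 13
ES_Task 4 = 0; EF_Task 4 = 3
ES_Task 5 = 0; EF_Task 5 = 9
ES_Task 6 = 3; EF_Task 6 = 3+15 = 18
ES_Task 7 = max(EF_Task 4=3, EF_Task 5=9) = 9; EF_Task 7 = 9+6 = 15
ES_Task 8 = max(EF_Task 1=3, EF_Task 4=3) = 3; EF_Task 8 = 3+14 = 17
ES_Task 9 = max(EF_Task 1=3, EF_Task 5=9) = 9; EF_Task 9 = 9+14 = 23
ES_Task 10 = max(EF_Task 2=15, EF_Task 3=13, EF_Task 4=3, EF_Task 6=18, EF_Task 7=15, EF_Task 8=17, EF_Task 9=23) = 23; EF_Task 10 = 23+4 = 27
Expected project duration μ = 27 days. Critical path: Task 5 → Task 9 → Task 10.

Variance along critical path = 4.000 + 7.111 + 1.778 = 12.889; σ = √12.889 = 3.590 days.
Z = (31 − 27) / 3.590 = 1.114
P(T ≤ 31) = Φ(1.114) ≈ 0.867

0.867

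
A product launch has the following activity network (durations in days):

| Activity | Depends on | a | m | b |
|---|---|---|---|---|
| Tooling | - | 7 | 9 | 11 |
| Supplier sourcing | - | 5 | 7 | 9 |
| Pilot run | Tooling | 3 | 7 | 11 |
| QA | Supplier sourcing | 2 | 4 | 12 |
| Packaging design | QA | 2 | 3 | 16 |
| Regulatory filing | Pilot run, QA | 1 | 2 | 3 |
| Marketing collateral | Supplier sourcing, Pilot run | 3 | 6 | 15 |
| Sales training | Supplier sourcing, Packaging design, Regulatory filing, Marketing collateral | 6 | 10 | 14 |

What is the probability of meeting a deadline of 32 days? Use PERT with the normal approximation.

te_Tooling = (7 + 4·9 + 11)/6 = 54/6 = 9; σ²_Tooling = ((11−7)/6)² = 0.444
te_Supplier sourcing = (5 + 4·7 + 9)/6 = 42/6 = 7; σ²_Supplier sourcing = ((9−5)/6)² = 0.444
te_Pilot run = (3 + 4·7 + 11)/6 = 42/6 = 7; σ²_Pilot run = ((11−3)/6)² = 1.778
te_QA = (2 + 4·4 + 12)/6 = 30/6 = 5; σ²_QA = ((12−2)/6)² = 2.778
te_Packaging design = (2 + 4·3 + 16)/6 = 30/6 = 5; σ²_Packaging design = ((16−2)/6)² = 5.444
te_Regulatory filing = (1 + 4·2 + 3)/6 = 12/6 = 2; σ²_Regulatory filing = ((3−1)/6)² = 0.111
te_Marketing collateral = (3 + 4·6 + 15)/6 = 42/6 = 7; σ²_Marketing collateral = ((15−3)/6)² = 4.000
te_Sales training = (6 + 4·10 + 14)/6 = 60/6 = 10; σ²_Sales training = ((14−6)/6)² = 1.778

Forward pass:
ES_Tooling = 0; EF_Tooling = 9
ES_Supplier sourcing = 0; EF_Supplier sourcing = 7
ES_Pilot run = 9; EF_Pilot run = 9+7 = 16
ES_QA = 7; EF_QA = 7+5 = 12
ES_Packaging design = 12; EF_Packaging design = 12+5 = 17
ES_Regulatory filing = max(EF_Pilot run=16, EF_QA=12) = 16; EF_Regulatory filing = 16+2 = 18
ES_Marketing collateral = max(EF_Supplier sourcing=7, EF_Pilot run=16) = 16; EF_Marketing collateral = 16+7 = 23
ES_Sales training = max(EF_Supplier sourcing=7, EF_Packaging design=17, EF_Regulatory filing=18, EF_Marketing collateral=23) = 23; EF_Sales training = 23+10 = 33
Expected project duration μ = 33 days. Critical path: Tooling → Pilot run → Marketing collateral → Sales training.

Variance along critical path = 0.444 + 1.778 + 4.000 + 1.778 = 8.000; σ = √8.000 = 2.828 days.
Z = (32 − 33) / 2.828 = -0.354
P(T ≤ 32) = Φ(-0.354) ≈ 0.362

0.362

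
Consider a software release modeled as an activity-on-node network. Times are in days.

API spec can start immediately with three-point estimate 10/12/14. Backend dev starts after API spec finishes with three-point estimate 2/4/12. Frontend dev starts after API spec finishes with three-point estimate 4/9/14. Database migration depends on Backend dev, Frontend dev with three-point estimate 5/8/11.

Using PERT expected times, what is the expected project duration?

te_API spec = (10 + 4·12 + 14)/6 = 72/6 = 12
te_Backend dev = (2 + 4·4 + 12)/6 = 30/6 = 5
te_Frontend dev = (4 + 4·9 + 14)/6 = 54/6 = 9
te_Database migration = (5 + 4·8 + 11)/6 = 48/6 = 8

Forward pass:
ES_API spec = 0; EF_API spec = 12
ES_Backend dev = 12; EF_Backend dev = 12+5 = 17
ES_Frontend dev = 12; EF_Frontend dev = 12+9 = 21
ES_Database migration = max(EF_Backend dev=17, EF_Frontend dev=21) = 21; EF_Database migration = 21+8 = 29
Expected project duration μ = 29 days. Critical path: API spec → Frontend dev → Database migration.

29 days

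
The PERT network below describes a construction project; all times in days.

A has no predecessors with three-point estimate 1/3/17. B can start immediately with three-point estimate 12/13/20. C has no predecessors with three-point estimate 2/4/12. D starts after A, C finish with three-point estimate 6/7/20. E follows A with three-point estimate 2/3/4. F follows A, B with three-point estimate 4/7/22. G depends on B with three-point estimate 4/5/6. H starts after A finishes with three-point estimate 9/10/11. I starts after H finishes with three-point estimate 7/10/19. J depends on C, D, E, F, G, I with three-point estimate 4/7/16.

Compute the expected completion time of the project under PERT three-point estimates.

34 days

te_A = (1 + 4·3 + 17)/6 = 30/6 = 5
te_B = (12 + 4·13 + 20)/6 = 84/6 = 14
te_C = (2 + 4·4 + 12)/6 = 30/6 = 5
te_D = (6 + 4·7 + 20)/6 = 54/6 = 9
te_E = (2 + 4·3 + 4)/6 = 18/6 = 3
te_F = (4 + 4·7 + 22)/6 = 54/6 = 9
te_G = (4 + 4·5 + 6)/6 = 30/6 = 5
te_H = (9 + 4·10 + 11)/6 = 60/6 = 10
te_I = (7 + 4·10 + 19)/6 = 66/6 = 11
te_J = (4 + 4·7 + 16)/6 = 48/6 = 8

Forward pass:
ES_A = 0; EF_A = 5
ES_B = 0; EF_B = 14
ES_C = 0; EF_C = 5
ES_D = max(EF_A=5, EF_C=5) = 5; EF_D = 5+9 = 14
ES_E = 5; EF_E = 5+3 = 8
ES_F = max(EF_A=5, EF_B=14) = 14; EF_F = 14+9 = 23
ES_G = 14; EF_G = 14+5 = 19
ES_H = 5; EF_H = 5+10 = 15
ES_I = 15; EF_I = 15+11 = 26
ES_J = max(EF_C=5, EF_D=14, EF_E=8, EF_F=23, EF_G=19, EF_I=26) = 26; EF_J = 26+8 = 34
Expected project duration μ = 34 days. Critical path: A → H → I → J.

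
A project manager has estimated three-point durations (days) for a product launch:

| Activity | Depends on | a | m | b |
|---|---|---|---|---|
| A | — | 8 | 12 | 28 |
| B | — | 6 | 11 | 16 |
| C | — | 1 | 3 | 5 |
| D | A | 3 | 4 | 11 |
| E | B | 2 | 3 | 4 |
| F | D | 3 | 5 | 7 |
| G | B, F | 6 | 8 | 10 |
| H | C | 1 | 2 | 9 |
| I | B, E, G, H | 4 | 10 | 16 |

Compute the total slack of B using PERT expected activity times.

te_A = (8 + 4·12 + 28)/6 = 84/6 = 14
te_B = (6 + 4·11 + 16)/6 = 66/6 = 11
te_C = (1 + 4·3 + 5)/6 = 18/6 = 3
te_D = (3 + 4·4 + 11)/6 = 30/6 = 5
te_E = (2 + 4·3 + 4)/6 = 18/6 = 3
te_F = (3 + 4·5 + 7)/6 = 30/6 = 5
te_G = (6 + 4·8 + 10)/6 = 48/6 = 8
te_H = (1 + 4·2 + 9)/6 = 18/6 = 3
te_I = (4 + 4·10 + 16)/6 = 60/6 = 10

Forward pass:
ES_A = 0; EF_A = 14
ES_B = 0; EF_B = 11
ES_C = 0; EF_C = 3
ES_D = 14; EF_D = 14+5 = 19
ES_E = 11; EF_E = 11+3 = 14
ES_F = 19; EF_F = 19+5 = 24
ES_G = max(EF_B=11, EF_F=24) = 24; EF_G = 24+8 = 32
ES_H = 3; EF_H = 3+3 = 6
ES_I = max(EF_B=11, EF_E=14, EF_G=32, EF_H=6) = 32; EF_I = 32+10 = 42
Expected project duration μ = 42 days. Critical path: A → D → F → G → I.

Backward pass:
LF_I = 42; LS_I = 42−10 = 32
LF_H = LS_I = 32; LS_H = 32−3 = 29
LF_G = LS_I = 32; LS_G = 32−8 = 24
LF_F = LS_G = 24; LS_F = 24−5 = 19
LF_E = LS_I = 32; LS_E = 32−3 = 29
LF_D = LS_F = 19; LS_D = 19−5 = 14
LF_C = LS_H = 29; LS_C = 29−3 = 26
LF_B = min(LS_E=29, LS_G=24, LS_I=32) = 24; LS_B = 24−11 = 13
LF_A = LS_D = 14; LS_A = 14−14 = 0
Slack_B = LS_B − ES_B = 13 − 0 = 13

13 days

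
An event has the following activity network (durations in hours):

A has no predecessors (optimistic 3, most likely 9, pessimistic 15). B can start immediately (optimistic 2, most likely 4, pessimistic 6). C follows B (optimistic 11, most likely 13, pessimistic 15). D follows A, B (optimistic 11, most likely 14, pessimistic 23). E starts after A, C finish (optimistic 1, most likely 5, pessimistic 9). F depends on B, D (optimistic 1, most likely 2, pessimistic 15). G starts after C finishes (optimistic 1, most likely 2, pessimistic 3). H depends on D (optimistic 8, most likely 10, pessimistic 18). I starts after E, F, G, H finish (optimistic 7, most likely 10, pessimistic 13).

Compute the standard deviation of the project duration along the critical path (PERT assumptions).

3.43 hours

te_A = (3 + 4·9 + 15)/6 = 54/6 = 9; σ²_A = ((15−3)/6)² = 4.000
te_B = (2 + 4·4 + 6)/6 = 24/6 = 4; σ²_B = ((6−2)/6)² = 0.444
te_C = (11 + 4·13 + 15)/6 = 78/6 = 13; σ²_C = ((15−11)/6)² = 0.444
te_D = (11 + 4·14 + 23)/6 = 90/6 = 15; σ²_D = ((23−11)/6)² = 4.000
te_E = (1 + 4·5 + 9)/6 = 30/6 = 5; σ²_E = ((9−1)/6)² = 1.778
te_F = (1 + 4·2 + 15)/6 = 24/6 = 4; σ²_F = ((15−1)/6)² = 5.444
te_G = (1 + 4·2 + 3)/6 = 12/6 = 2; σ²_G = ((3−1)/6)² = 0.111
te_H = (8 + 4·10 + 18)/6 = 66/6 = 11; σ²_H = ((18−8)/6)² = 2.778
te_I = (7 + 4·10 + 13)/6 = 60/6 = 10; σ²_I = ((13−7)/6)² = 1.000

Forward pass:
ES_A = 0; EF_A = 9
ES_B = 0; EF_B = 4
ES_C = 4; EF_C = 4+13 = 17
ES_D = max(EF_A=9, EF_B=4) = 9; EF_D = 9+15 = 24
ES_E = max(EF_A=9, EF_C=17) = 17; EF_E = 17+5 = 22
ES_F = max(EF_B=4, EF_D=24) = 24; EF_F = 24+4 = 28
ES_G = 17; EF_G = 17+2 = 19
ES_H = 24; EF_H = 24+11 = 35
ES_I = max(EF_E=22, EF_F=28, EF_G=19, EF_H=35) = 35; EF_I = 35+10 = 45
Expected project duration μ = 45 hours. Critical path: A → D → H → I.

Variance along critical path = 4.000 + 4.000 + 2.778 + 1.000 = 11.778
σ = √11.778 = 3.432 hours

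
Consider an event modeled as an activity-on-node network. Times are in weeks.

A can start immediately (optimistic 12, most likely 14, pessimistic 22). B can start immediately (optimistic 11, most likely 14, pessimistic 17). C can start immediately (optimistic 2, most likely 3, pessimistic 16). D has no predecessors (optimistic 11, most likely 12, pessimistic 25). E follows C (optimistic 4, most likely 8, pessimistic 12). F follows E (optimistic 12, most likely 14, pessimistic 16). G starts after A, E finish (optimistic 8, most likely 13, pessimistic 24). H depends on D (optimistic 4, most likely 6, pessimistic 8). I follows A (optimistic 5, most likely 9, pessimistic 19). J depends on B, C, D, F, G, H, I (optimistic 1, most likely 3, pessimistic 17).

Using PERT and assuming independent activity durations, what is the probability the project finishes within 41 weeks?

0.955

te_A = (12 + 4·14 + 22)/6 = 90/6 = 15; σ²_A = ((22−12)/6)² = 2.778
te_B = (11 + 4·14 + 17)/6 = 84/6 = 14; σ²_B = ((17−11)/6)² = 1.000
te_C = (2 + 4·3 + 16)/6 = 30/6 = 5; σ²_C = ((16−2)/6)² = 5.444
te_D = (11 + 4·12 + 25)/6 = 84/6 = 14; σ²_D = ((25−11)/6)² = 5.444
te_E = (4 + 4·8 + 12)/6 = 48/6 = 8; σ²_E = ((12−4)/6)² = 1.778
te_F = (12 + 4·14 + 16)/6 = 84/6 = 14; σ²_F = ((16−12)/6)² = 0.444
te_G = (8 + 4·13 + 24)/6 = 84/6 = 14; σ²_G = ((24−8)/6)² = 7.111
te_H = (4 + 4·6 + 8)/6 = 36/6 = 6; σ²_H = ((8−4)/6)² = 0.444
te_I = (5 + 4·9 + 19)/6 = 60/6 = 10; σ²_I = ((19−5)/6)² = 5.444
te_J = (1 + 4·3 + 17)/6 = 30/6 = 5; σ²_J = ((17−1)/6)² = 7.111

Forward pass:
ES_A = 0; EF_A = 15
ES_B = 0; EF_B = 14
ES_C = 0; EF_C = 5
ES_D = 0; EF_D = 14
ES_E = 5; EF_E = 5+8 = 13
ES_F = 13; EF_F = 13+14 = 27
ES_G = max(EF_A=15, EF_E=13) = 15; EF_G = 15+14 = 29
ES_H = 14; EF_H = 14+6 = 20
ES_I = 15; EF_I = 15+10 = 25
ES_J = max(EF_B=14, EF_C=5, EF_D=14, EF_F=27, EF_G=29, EF_H=20, EF_I=25) = 29; EF_J = 29+5 = 34
Expected project duration μ = 34 weeks. Critical path: A → G → J.

Variance along critical path = 2.778 + 7.111 + 7.111 = 17.000; σ = √17.000 = 4.123 weeks.
Z = (41 − 34) / 4.123 = 1.698
P(T ≤ 41) = Φ(1.698) ≈ 0.955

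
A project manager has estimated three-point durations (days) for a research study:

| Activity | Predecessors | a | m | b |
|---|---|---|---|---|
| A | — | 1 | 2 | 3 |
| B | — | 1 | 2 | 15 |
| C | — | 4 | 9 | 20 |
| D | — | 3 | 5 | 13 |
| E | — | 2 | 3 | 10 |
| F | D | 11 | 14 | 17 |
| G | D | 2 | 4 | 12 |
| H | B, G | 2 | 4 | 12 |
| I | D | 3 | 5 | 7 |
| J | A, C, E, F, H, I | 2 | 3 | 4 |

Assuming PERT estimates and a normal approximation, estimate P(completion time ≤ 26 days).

0.936

te_A = (1 + 4·2 + 3)/6 = 12/6 = 2; σ²_A = ((3−1)/6)² = 0.111
te_B = (1 + 4·2 + 15)/6 = 24/6 = 4; σ²_B = ((15−1)/6)² = 5.444
te_C = (4 + 4·9 + 20)/6 = 60/6 = 10; σ²_C = ((20−4)/6)² = 7.111
te_D = (3 + 4·5 + 13)/6 = 36/6 = 6; σ²_D = ((13−3)/6)² = 2.778
te_E = (2 + 4·3 + 10)/6 = 24/6 = 4; σ²_E = ((10−2)/6)² = 1.778
te_F = (11 + 4·14 + 17)/6 = 84/6 = 14; σ²_F = ((17−11)/6)² = 1.000
te_G = (2 + 4·4 + 12)/6 = 30/6 = 5; σ²_G = ((12−2)/6)² = 2.778
te_H = (2 + 4·4 + 12)/6 = 30/6 = 5; σ²_H = ((12−2)/6)² = 2.778
te_I = (3 + 4·5 + 7)/6 = 30/6 = 5; σ²_I = ((7−3)/6)² = 0.444
te_J = (2 + 4·3 + 4)/6 = 18/6 = 3; σ²_J = ((4−2)/6)² = 0.111

Forward pass:
ES_A = 0; EF_A = 2
ES_B = 0; EF_B = 4
ES_C = 0; EF_C = 10
ES_D = 0; EF_D = 6
ES_E = 0; EF_E = 4
ES_F = 6; EF_F = 6+14 = 20
ES_G = 6; EF_G = 6+5 = 11
ES_H = max(EF_B=4, EF_G=11) = 11; EF_H = 11+5 = 16
ES_I = 6; EF_I = 6+5 = 11
ES_J = max(EF_A=2, EF_C=10, EF_E=4, EF_F=20, EF_H=16, EF_I=11) = 20; EF_J = 20+3 = 23
Expected project duration μ = 23 days. Critical path: D → F → J.

Variance along critical path = 2.778 + 1.000 + 0.111 = 3.889; σ = √3.889 = 1.972 days.
Z = (26 − 23) / 1.972 = 1.521
P(T ≤ 26) = Φ(1.521) ≈ 0.936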